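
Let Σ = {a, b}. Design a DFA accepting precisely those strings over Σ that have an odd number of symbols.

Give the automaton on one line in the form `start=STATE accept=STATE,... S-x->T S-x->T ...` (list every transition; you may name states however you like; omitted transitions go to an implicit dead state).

Only the length mod 2 matters, so use a 2-cycle: from any state, every input symbol moves to the next state, wrapping q1 back to q0. Mark q1 accepting.
A 2-state machine:
        a   b  
>  q0   q1  q1 
 * q1   q0  q0 
(> = start, * = accepting)

start=q0 accept=q1 q0-a->q1 q0-b->q1 q1-a->q0 q1-b->q0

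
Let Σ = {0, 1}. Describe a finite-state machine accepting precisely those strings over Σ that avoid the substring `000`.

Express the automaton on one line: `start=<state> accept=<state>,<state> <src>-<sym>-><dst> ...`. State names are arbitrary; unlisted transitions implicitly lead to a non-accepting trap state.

This is the complement of 'contains `000`'. Use the same substring-matching states — A through D holding how much of `000` has just been matched — but flip the accepting set: everything except the trap D accepts.
A 4-state machine:
       0  1 
>* A   B  A 
 * B   C  A 
 * C   D  A 
   D   D  D 
(> = start, * = accepting)

start=A accept=A,B,C A-0->B A-1->A B-0->C B-1->A C-0->D C-1->A D-0->D D-1->D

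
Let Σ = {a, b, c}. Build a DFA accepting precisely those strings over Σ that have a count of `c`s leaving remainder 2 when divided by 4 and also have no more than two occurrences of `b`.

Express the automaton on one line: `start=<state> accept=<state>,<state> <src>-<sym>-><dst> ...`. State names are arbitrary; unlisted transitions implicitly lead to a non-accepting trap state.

Run two small machines in parallel and take their product. The first has 4 states tracking the count of `c`s modulo 4; the second has 4 states tracking the count of `b`s, saturating at 3. A product state is a pair (one from each), accepting exactly when both do.
A 16-state machine:
          a    b    c  
>  S0     S0   S1   S2 
   S1     S1   S3   S4 
   S2     S2   S4   S5 
   S3     S3   S6   S7 
   S4     S4   S7   S8 
 * S5     S5   S8   S9 
   S6     S6   S6  S10 
   S7     S7  S10  S11 
 * S8     S8  S11  S12 
   S9     S9  S12   S0 
   S10   S10  S10  S13 
 * S11   S11  S13  S14 
   S12   S12  S14   S1 
   S13   S13  S13  S15 
   S14   S14  S15   S3 
   S15   S15  S15   S6 
(> = start, * = accepting)

start=S0 accept=S5,S8,S11 S0-a->S0 S0-b->S1 S0-c->S2 S1-a->S1 S1-b->S3 S1-c->S4 S2-a->S2 S2-b->S4 S2-c->S5 S3-a->S3 S3-b->S6 S3-c->S7 S4-a->S4 S4-b->S7 S4-c->S8 S5-a->S5 S5-b->S8 S5-c->S9 S6-a->S6 S6-b->S6 S6-c->S10 S7-a->S7 S7-b->S10 S7-c->S11 S8-a->S8 S8-b->S11 S8-c->S12 S9-a->S9 S9-b->S12 S9-c->S0 S10-a->S10 S10-b->S10 S10-c->S13 S11-a->S11 S11-b->S13 S11-c->S14 S12-a->S12 S12-b->S14 S12-c->S1 S13-a->S13 S13-b->S13 S13-c->S15 S14-a->S14 S14-b->S15 S14-c->S3 S15-a->S15 S15-b->S15 S15-c->S6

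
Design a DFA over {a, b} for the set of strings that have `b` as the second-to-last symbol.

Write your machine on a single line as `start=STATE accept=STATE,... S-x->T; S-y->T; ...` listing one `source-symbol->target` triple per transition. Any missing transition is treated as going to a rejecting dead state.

Because acceptance depends on a position counted from the end, the machine has to buffer the most recent 2 symbols. Make each state the string of the last up-to-2 symbols read; on input `x` shift the window left and append `x`. Accept when the buffered window has length 2 and begins with `b`.
A 7-state machine:
        a   b  
>  q0   q1  q2 
   q1   q3  q4 
   q2   q5  q6 
   q3   q3  q4 
   q4   q5  q6 
 * q5   q3  q4 
 * q6   q5  q6 
(> = start, * = accepting)

start=q0; accept=q5,q6; q0-a->q1; q0-b->q2; q1-a->q3; q1-b->q4; q2-a->q5; q2-b->q6; q3-a->q3; q3-b->q4; q4-a->q5; q4-b->q6; q5-a->q3; q5-b->q4; q6-a->q5; q6-b->q6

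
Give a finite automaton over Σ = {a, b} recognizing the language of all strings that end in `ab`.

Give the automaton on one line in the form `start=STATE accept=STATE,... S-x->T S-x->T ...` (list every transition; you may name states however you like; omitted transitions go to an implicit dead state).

start=q0 accept=q2 q0-a->q1 q0-b->q0 q1-a->q1 q1-b->q2 q2-a->q1 q2-b->q0

Let each state record the length of the longest suffix of the input read so far that is also a prefix of `ab`. q1 means the last symbol is `a`; q2 means the last 2 symbols are `ab`. Accept only at q2, where the string currently ends in `ab`.
With 3 states:
        a   b  
>  q0   q1  q0 
   q1   q1  q2 
 * q2   q1  q0 
(> = start, * = accepting)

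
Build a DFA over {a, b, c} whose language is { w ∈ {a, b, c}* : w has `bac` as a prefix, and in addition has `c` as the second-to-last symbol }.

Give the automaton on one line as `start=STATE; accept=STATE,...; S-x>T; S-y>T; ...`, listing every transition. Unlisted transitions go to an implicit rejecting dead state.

Handle the two conditions separately and then intersect. The first has 5 states tracking whether the input so far still matches the prefix `bac`; the second has 13 states tracking the last 2 symbols read. A product state is a pair (one from each), accepting exactly when both do. Equivalent product states are then merged.
8 states suffice.
        a   b   c  
>  s0   s1  s2  s1 
   s1   s1  s1  s1 
   s2   s3  s1  s1 
   s3   s1  s1  s4 
   s4   s5  s5  s6 
 * s5   s7  s7  s4 
 * s6   s5  s5  s6 
   s7   s7  s7  s4 
(> = start, * = accepting)

start=s0; accept=s5,s6; s0-a>s1; s0-b>s2; s0-c>s1; s1-a>s1; s1-b>s1; s1-c>s1; s2-a>s3; s2-b>s1; s2-c>s1; s3-a>s1; s3-b>s1; s3-c>s4; s4-a>s5; s4-b>s5; s4-c>s6; s5-a>s7; s5-b>s7; s5-c>s4; s6-a>s5; s6-b>s5; s6-c>s6; s7-a>s7; s7-b>s7; s7-c>s4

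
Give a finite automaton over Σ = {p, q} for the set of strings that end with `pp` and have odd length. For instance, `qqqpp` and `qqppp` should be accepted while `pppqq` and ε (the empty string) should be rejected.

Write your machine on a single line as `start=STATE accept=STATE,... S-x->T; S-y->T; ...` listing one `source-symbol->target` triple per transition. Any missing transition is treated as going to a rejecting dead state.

start=S0; accept=S5; S0-p->S1; S0-q->S2; S1-p->S3; S1-q->S0; S2-p->S4; S2-q->S0; S3-p->S5; S3-q->S2; S4-p->S5; S4-q->S2; S5-p->S3; S5-q->S0

Run two small machines in parallel and take their product. The first has 3 states tracking how much of the suffix `pp` has currently been matched; the second has 2 states tracking the input length modulo 2. A product state is a pair (one from each), accepting exactly when both do.
        p   q  
>  S0   S1  S2 
   S1   S3  S0 
   S2   S4  S0 
   S3   S5  S2 
   S4   S5  S2 
 * S5   S3  S0 
(> = start, * = accepting)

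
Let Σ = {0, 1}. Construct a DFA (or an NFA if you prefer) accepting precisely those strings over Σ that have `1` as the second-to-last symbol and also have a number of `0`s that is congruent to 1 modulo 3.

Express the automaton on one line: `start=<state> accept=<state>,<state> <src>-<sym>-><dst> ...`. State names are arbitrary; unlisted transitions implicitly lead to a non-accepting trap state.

Build one automaton per condition and run them in lockstep. The first has 7 states tracking the last 2 symbols read; the second has 3 states tracking the count of `0`s modulo 3. A product state is a pair (one from each), accepting exactly when both do.
15 states suffice.
          0    1  
>  q0     q1   q2 
   q1     q3   q4 
   q2     q5   q6 
   q3     q7   q8 
   q4     q9  q10 
 * q5     q3   q4 
   q6     q5   q6 
   q7    q11  q12 
   q8    q13  q14 
   q9     q7   q8 
 * q10    q9  q10 
   q11    q3   q4 
   q12    q5   q6 
   q13   q11  q12 
   q14   q13  q14 
(> = start, * = accepting)

start=q0 accept=q5,q10 q0-0->q1 q0-1->q2 q1-0->q3 q1-1->q4 q2-0->q5 q2-1->q6 q3-0->q7 q3-1->q8 q4-0->q9 q4-1->q10 q5-0->q3 q5-1->q4 q6-0->q5 q6-1->q6 q7-0->q11 q7-1->q12 q8-0->q13 q8-1->q14 q9-0->q7 q9-1->q8 q10-0->q9 q10-1->q10 q11-0->q3 q11-1->q4 q12-0->q5 q12-1->q6 q13-0->q11 q13-1->q12 q14-0->q13 q14-1->q14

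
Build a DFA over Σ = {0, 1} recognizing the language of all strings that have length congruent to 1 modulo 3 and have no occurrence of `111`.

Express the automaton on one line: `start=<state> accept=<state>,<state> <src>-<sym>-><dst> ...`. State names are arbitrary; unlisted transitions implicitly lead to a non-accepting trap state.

Run two small machines in parallel and take their product. One (3 states) tracks the input length modulo 3; the other (4 states) tracks partial matches of the forbidden pattern `111`. Each combined state is a pair, one component from each; accept when both components accept. Equivalent product states are then merged.
A 10-state machine:
        0   1  
>  q0   q1  q2 
 * q1   q3  q4 
 * q2   q3  q5 
   q3   q0  q6 
   q4   q0  q7 
   q5   q0  q8 
   q6   q1  q9 
   q7   q1  q8 
   q8   q8  q8 
 * q9   q3  q8 
(> = start, * = accepting)

start=q0 accept=q1,q2,q9 q0-0->q1 q0-1->q2 q1-0->q3 q1-1->q4 q2-0->q3 q2-1->q5 q3-0->q0 q3-1->q6 q4-0->q0 q4-1->q7 q5-0->q0 q5-1->q8 q6-0->q1 q6-1->q9 q7-0->q1 q7-1->q8 q8-0->q8 q8-1->q8 q9-0->q3 q9-1->q8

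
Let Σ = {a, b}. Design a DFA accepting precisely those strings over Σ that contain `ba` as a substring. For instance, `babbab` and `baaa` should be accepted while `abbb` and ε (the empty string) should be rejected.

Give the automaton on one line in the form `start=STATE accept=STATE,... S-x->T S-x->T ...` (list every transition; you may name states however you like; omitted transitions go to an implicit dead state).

States q0..q1 record the length of the longest prefix of `ba` that matches the current input suffix. Reaching q2 means `ba` has been seen, and we stay there forever. Accept from q2.
        a   b  
>  q0   q0  q1 
   q1   q2  q1 
 * q2   q2  q2 
(> = start, * = accepting)

start=q0 accept=q2 q0-a->q0 q0-b->q1 q1-a->q2 q1-b->q1 q2-a->q2 q2-b->q2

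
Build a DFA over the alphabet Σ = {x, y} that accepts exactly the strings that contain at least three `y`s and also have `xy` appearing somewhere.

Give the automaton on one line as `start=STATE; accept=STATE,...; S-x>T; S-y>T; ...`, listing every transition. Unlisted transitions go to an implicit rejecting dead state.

Build one automaton per condition and run them in lockstep. The first has 5 states tracking the count of `y`s, saturating at 4; the second has 3 states tracking whether and how much of `xy` has been seen. A product state is a pair (one from each), accepting exactly when both do. Minimizing collapses redundant product states.
With 7 states:
        x   y  
>  q0   q1  q2 
   q1   q1  q3 
   q2   q3  q4 
   q3   q3  q5 
   q4   q5  q4 
   q5   q5  q6 
 * q6   q6  q6 
(> = start, * = accepting)

start=q0; accept=q6; q0-x>q1; q0-y>q2; q1-x>q1; q1-y>q3; q2-x>q3; q2-y>q4; q3-x>q3; q3-y>q5; q4-x>q5; q4-y>q4; q5-x>q5; q5-y>q6; q6-x>q6; q6-y>q6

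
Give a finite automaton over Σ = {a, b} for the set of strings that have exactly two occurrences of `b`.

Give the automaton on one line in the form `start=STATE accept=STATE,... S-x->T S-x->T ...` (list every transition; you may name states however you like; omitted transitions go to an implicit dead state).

start=S0 accept=S2 S0-a->S0 S0-b->S1 S1-a->S1 S1-b->S2 S2-a->S2 S2-b->S3 S3-a->S3 S3-b->S3

Only the number of `b`s matters, and only up to 3. Make a chain S0 → S1 → S2 → S3 advanced by each `b` (with S3 absorbing); every other symbol self-loops. The accepting set is {S2}.
        a   b  
>  S0   S0  S1 
   S1   S1  S2 
 * S2   S2  S3 
   S3   S3  S3 
(> = start, * = accepting)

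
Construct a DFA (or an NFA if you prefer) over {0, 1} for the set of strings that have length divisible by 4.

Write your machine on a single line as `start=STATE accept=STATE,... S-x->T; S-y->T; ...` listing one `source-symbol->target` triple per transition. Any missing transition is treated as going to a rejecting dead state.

Count input length modulo 4: every symbol advances one step around the cycle A → B → C → D → A. Accept at A.
4 states suffice.
       0  1 
>* A   B  B 
   B   C  C 
   C   D  D 
   D   A  A 
(> = start, * = accepting)

start=A; accept=A; A-0->B; A-1->B; B-0->C; B-1->C; C-0->D; C-1->D; D-0->A; D-1->A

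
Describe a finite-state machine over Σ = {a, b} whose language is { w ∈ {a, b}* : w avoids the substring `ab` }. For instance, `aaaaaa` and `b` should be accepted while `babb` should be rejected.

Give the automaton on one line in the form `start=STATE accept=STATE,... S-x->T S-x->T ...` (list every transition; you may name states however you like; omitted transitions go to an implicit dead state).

Track partial matches of the forbidden pattern `ab`. State q2 is a dead state reached once `ab` has occurred; every other state accepts. q0 means no part of `ab` is currently matched.
        a   b  
>* q0   q1  q0 
 * q1   q1  q2 
   q2   q2  q2 
(> = start, * = accepting)

start=q0 accept=q0,q1 q0-a->q1 q0-b->q0 q1-a->q1 q1-b->q2 q2-a->q2 q2-b->q2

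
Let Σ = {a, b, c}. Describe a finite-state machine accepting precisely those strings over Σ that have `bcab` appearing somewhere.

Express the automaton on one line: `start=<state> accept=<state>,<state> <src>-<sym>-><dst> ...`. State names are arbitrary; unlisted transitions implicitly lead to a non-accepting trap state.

Track how much of `bcab` has been matched so far: state q0 is no progress, q4 is the absorbing accept state reached once `bcab` has occurred. Intermediate states record partial matches; on a mismatch, fall back to the longest reusable overlap.
5 states suffice.
        a   b   c  
>  q0   q0  q1  q0 
   q1   q0  q1  q2 
   q2   q3  q1  q0 
   q3   q0  q4  q0 
 * q4   q4  q4  q4 
(> = start, * = accepting)

start=q0 accept=q4 q0-a->q0 q0-b->q1 q0-c->q0 q1-a->q0 q1-b->q1 q1-c->q2 q2-a->q3 q2-b->q1 q2-c->q0 q3-a->q0 q3-b->q4 q3-c->q0 q4-a->q4 q4-b->q4 q4-c->q4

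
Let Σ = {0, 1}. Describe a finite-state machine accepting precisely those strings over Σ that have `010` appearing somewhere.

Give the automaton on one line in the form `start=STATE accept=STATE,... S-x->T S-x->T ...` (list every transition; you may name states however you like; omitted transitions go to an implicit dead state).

States A..C record the length of the longest prefix of `010` that matches the current input suffix. Reaching D means `010` has been seen, and we stay there forever. Accept from D.
       0  1 
>  A   B  A 
   B   B  C 
   C   D  A 
 * D   D  D 
(> = start, * = accepting)

start=A accept=D A-0->B A-1->A B-0->B B-1->C C-0->D C-1->A D-0->D D-1->D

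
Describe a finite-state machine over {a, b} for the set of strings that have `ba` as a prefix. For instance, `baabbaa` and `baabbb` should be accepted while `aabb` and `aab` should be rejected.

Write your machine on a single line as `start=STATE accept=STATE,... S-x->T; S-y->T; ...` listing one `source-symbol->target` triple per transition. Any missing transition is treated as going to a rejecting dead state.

Check the first 2 symbols one by one: q0 through q1 record how many have matched `ba` so far; any wrong symbol goes to the dead state q3. After all 2 match we enter the accepting sink q2.
With 4 states:
        a   b  
>  q0   q3  q1 
   q1   q2  q3 
 * q2   q2  q2 
   q3   q3  q3 
(> = start, * = accepting)

start=q0; accept=q2; q0-a->q3; q0-b->q1; q1-a->q2; q1-b->q3; q2-a->q2; q2-b->q2; q3-a->q3; q3-b->q3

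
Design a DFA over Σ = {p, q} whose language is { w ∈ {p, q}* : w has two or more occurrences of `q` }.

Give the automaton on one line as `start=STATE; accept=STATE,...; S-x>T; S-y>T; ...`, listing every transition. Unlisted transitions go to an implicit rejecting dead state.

start=s0; accept=s2,s3; s0-p>s0; s0-q>s1; s1-p>s1; s1-q>s2; s2-p>s2; s2-q>s3; s3-p>s3; s3-q>s3

Count `q`s, saturating at 3: states s0 through s2 mean 0 through 2 `q`s seen; s3 means more than 2. Each `q` increments (capped at s3); other symbols loop. Accept from {s2, s3}.
With 4 states:
        p   q  
>  s0   s0  s1 
   s1   s1  s2 
 * s2   s2  s3 
 * s3   s3  s3 
(> = start, * = accepting)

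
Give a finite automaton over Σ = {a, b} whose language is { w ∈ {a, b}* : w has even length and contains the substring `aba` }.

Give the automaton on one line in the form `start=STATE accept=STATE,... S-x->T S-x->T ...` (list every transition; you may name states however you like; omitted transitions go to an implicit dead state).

Handle the two conditions separately and then intersect. One (2 states) tracks the input length modulo 2; the other (4 states) tracks whether and how much of `aba` has been seen. Each combined state is a pair, one component from each; accept when both components accept.
An 8-state machine:
        a   b  
>  q0   q1  q2 
   q1   q3  q4 
   q2   q3  q0 
   q3   q1  q5 
   q4   q6  q2 
   q5   q7  q0 
   q6   q7  q7 
 * q7   q6  q6 
(> = start, * = accepting)

start=q0 accept=q7 q0-a->q1 q0-b->q2 q1-a->q3 q1-b->q4 q2-a->q3 q2-b->q0 q3-a->q1 q3-b->q5 q4-a->q6 q4-b->q2 q5-a->q7 q5-b->q0 q6-a->q7 q6-b->q7 q7-a->q6 q7-b->q6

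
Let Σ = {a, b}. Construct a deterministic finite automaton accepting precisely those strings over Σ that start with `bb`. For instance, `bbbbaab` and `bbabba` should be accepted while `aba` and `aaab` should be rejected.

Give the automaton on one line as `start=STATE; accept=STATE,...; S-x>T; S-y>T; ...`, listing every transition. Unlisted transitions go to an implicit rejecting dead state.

start=q0; accept=q2; q0-a>q3; q0-b>q1; q1-a>q3; q1-b>q2; q2-a>q2; q2-b>q2; q3-a>q3; q3-b>q3

Walk along `bb` while the input agrees: from q0 take `b` to q1, and so on. Any deviation drops to the rejecting sink q3. Once q2 is reached the prefix is confirmed and every continuation is accepted.
With 4 states:
        a   b  
>  q0   q3  q1 
   q1   q3  q2 
 * q2   q2  q2 
   q3   q3  q3 
(> = start, * = accepting)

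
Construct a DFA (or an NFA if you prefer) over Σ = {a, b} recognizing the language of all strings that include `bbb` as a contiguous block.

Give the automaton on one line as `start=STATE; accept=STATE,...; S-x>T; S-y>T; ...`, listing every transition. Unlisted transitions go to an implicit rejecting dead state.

start=q0; accept=q3; q0-a>q0; q0-b>q1; q1-a>q0; q1-b>q2; q2-a>q0; q2-b>q3; q3-a>q3; q3-b>q3

Track how much of `bbb` has been matched so far: state q0 is no progress, q3 is the absorbing accept state reached once `bbb` has occurred. Intermediate states record partial matches; on a mismatch, fall back to the longest reusable overlap.
A 4-state machine:
        a   b  
>  q0   q0  q1 
   q1   q0  q2 
   q2   q0  q3 
 * q3   q3  q3 
(> = start, * = accepting)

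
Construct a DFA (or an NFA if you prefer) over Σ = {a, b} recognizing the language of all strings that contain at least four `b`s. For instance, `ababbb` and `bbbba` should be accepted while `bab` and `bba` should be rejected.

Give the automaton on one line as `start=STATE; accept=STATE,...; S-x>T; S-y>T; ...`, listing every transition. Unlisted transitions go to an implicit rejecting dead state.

Count `b`s, saturating at 5: states S0 through S4 mean 0 through 4 `b`s seen; S5 means more than 4. Each `b` increments (capped at S5); other symbols loop. Accept from {S4, S5}.
        a   b  
>  S0   S0  S1 
   S1   S1  S2 
   S2   S2  S3 
   S3   S3  S4 
 * S4   S4  S5 
 * S5   S5  S5 
(> = start, * = accepting)

start=S0; accept=S4,S5; S0-a>S0; S0-b>S1; S1-a>S1; S1-b>S2; S2-a>S2; S2-b>S3; S3-a>S3; S3-b>S4; S4-a>S4; S4-b>S5; S5-a>S5; S5-b>S5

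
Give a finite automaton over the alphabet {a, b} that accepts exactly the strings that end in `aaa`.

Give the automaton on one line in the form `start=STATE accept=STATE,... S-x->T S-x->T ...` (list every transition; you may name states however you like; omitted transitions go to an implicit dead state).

start=q0 accept=q3 q0-a->q1 q0-b->q0 q1-a->q2 q1-b->q0 q2-a->q3 q2-b->q0 q3-a->q3 q3-b->q0

Let each state record the length of the longest suffix of the input read so far that is also a prefix of `aaa`. q1 means the last symbol is `a`; q2 means the last 2 symbols are `aa`; q3 means the last 3 symbols are `aaa`. Accept only at q3, where the string currently ends in `aaa`.
A 4-state machine:
        a   b  
>  q0   q1  q0 
   q1   q2  q0 
   q2   q3  q0 
 * q3   q3  q0 
(> = start, * = accepting)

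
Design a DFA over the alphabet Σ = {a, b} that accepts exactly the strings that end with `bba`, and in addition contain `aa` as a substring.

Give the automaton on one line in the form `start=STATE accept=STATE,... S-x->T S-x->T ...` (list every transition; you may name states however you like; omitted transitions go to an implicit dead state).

Build one automaton per condition and run them in lockstep. One (4 states) tracks how much of the suffix `bba` has currently been matched; the other (3 states) tracks whether and how much of `aa` has been seen. Each combined state is a pair, one component from each; accept when both components accept.
9 states suffice.
        a   b  
>  q0   q1  q2 
   q1   q3  q2 
   q2   q1  q4 
   q3   q3  q5 
   q4   q6  q4 
   q5   q3  q7 
   q6   q3  q2 
   q7   q8  q7 
 * q8   q3  q5 
(> = start, * = accepting)

start=q0 accept=q8 q0-a->q1 q0-b->q2 q1-a->q3 q1-b->q2 q2-a->q1 q2-b->q4 q3-a->q3 q3-b->q5 q4-a->q6 q4-b->q4 q5-a->q3 q5-b->q7 q6-a->q3 q6-b->q2 q7-a->q8 q7-b->q7 q8-a->q3 q8-b->q5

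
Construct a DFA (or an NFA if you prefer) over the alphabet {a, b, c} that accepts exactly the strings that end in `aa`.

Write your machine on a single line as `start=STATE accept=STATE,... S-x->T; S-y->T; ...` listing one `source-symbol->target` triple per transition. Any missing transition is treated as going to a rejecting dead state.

Let each state record the length of the longest suffix of the input read so far that is also a prefix of `aa`. q1 means the last symbol is `a`; q2 means the last 2 symbols are `aa`. Accept only at q2, where the string currently ends in `aa`.
3 states suffice.
        a   b   c  
>  q0   q1  q0  q0 
   q1   q2  q0  q0 
 * q2   q2  q0  q0 
(> = start, * = accepting)

start=q0; accept=q2; q0-a->q1; q0-b->q0; q0-c->q0; q1-a->q2; q1-b->q0; q1-c->q0; q2-a->q2; q2-b->q0; q2-c->q0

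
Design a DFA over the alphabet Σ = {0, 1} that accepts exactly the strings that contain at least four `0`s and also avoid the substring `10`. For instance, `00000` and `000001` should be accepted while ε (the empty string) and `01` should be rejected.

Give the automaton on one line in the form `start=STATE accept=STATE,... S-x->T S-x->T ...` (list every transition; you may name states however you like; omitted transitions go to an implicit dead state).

start=q0 accept=q9,q12,q13,q15 q0-0->q1 q0-1->q2 q1-0->q3 q1-1->q4 q2-0->q5 q2-1->q2 q3-0->q6 q3-1->q7 q4-0->q8 q4-1->q4 q5-0->q8 q5-1->q5 q6-0->q9 q6-1->q10 q7-0->q11 q7-1->q7 q8-0->q11 q8-1->q8 q9-0->q12 q9-1->q13 q10-0->q14 q10-1->q10 q11-0->q14 q11-1->q11 q12-0->q12 q12-1->q15 q13-0->q16 q13-1->q13 q14-0->q16 q14-1->q14 q15-0->q16 q15-1->q15 q16-0->q16 q16-1->q16

Build one automaton per condition and run them in lockstep. The first has 6 states tracking the count of `0`s, saturating at 5; the second has 3 states tracking partial matches of the forbidden pattern `10`. A product state is a pair (one from each), accepting exactly when both do.
A 17-state machine:
          0    1  
>  q0     q1   q2 
   q1     q3   q4 
   q2     q5   q2 
   q3     q6   q7 
   q4     q8   q4 
   q5     q8   q5 
   q6     q9  q10 
   q7    q11   q7 
   q8    q11   q8 
 * q9    q12  q13 
   q10   q14  q10 
   q11   q14  q11 
 * q12   q12  q15 
 * q13   q16  q13 
   q14   q16  q14 
 * q15   q16  q15 
   q16   q16  q16 
(> = start, * = accepting)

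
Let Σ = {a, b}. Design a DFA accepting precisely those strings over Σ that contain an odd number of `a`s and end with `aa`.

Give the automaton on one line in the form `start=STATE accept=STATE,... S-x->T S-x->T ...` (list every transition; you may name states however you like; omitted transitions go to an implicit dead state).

start=s0 accept=s3 s0-a->s1 s0-b->s0 s1-a->s2 s1-b->s1 s2-a->s3 s2-b->s0 s3-a->s2 s3-b->s1

Handle the two conditions separately and then intersect. The first has 2 states tracking the count of `a`s modulo 2; the second has 3 states tracking how much of the suffix `aa` has currently been matched. A product state is a pair (one from each), accepting exactly when both do. Minimizing collapses redundant product states.
With 4 states:
        a   b  
>  s0   s1  s0 
   s1   s2  s1 
   s2   s3  s0 
 * s3   s2  s1 
(> = start, * = accepting)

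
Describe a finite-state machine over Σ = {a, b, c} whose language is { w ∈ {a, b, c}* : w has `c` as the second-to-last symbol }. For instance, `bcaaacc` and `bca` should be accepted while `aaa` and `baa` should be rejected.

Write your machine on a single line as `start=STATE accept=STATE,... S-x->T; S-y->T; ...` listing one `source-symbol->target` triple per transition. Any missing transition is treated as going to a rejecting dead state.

Because acceptance depends on a position counted from the end, the machine has to buffer the most recent 2 symbols. Make each state the string of the last up-to-2 symbols read; on input `x` shift the window left and append `x`. Accept when the buffered window has length 2 and begins with `c`.
          a    b    c  
>  q0     q1   q2   q3 
   q1     q4   q5   q6 
   q2     q7   q8   q9 
   q3    q10  q11  q12 
   q4     q4   q5   q6 
   q5     q7   q8   q9 
   q6    q10  q11  q12 
   q7     q4   q5   q6 
   q8     q7   q8   q9 
   q9    q10  q11  q12 
 * q10    q4   q5   q6 
 * q11    q7   q8   q9 
 * q12   q10  q11  q12 
(> = start, * = accepting)

start=q0; accept=q10,q11,q12; q0-a->q1; q0-b->q2; q0-c->q3; q1-a->q4; q1-b->q5; q1-c->q6; q2-a->q7; q2-b->q8; q2-c->q9; q3-a->q10; q3-b->q11; q3-c->q12; q4-a->q4; q4-b->q5; q4-c->q6; q5-a->q7; q5-b->q8; q5-c->q9; q6-a->q10; q6-b->q11; q6-c->q12; q7-a->q4; q7-b->q5; q7-c->q6; q8-a->q7; q8-b->q8; q8-c->q9; q9-a->q10; q9-b->q11; q9-c->q12; q10-a->q4; q10-b->q5; q10-c->q6; q11-a->q7; q11-b->q8; q11-c->q9; q12-a->q10; q12-b->q11; q12-c->q12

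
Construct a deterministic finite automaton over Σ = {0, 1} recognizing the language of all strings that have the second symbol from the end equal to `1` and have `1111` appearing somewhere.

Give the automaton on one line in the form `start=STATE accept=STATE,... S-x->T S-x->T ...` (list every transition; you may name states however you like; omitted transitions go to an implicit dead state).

Handle the two conditions separately and then intersect. One (7 states) tracks the last 2 symbols read; the other (5 states) tracks whether and how much of `1111` has been seen. Each combined state is a pair, one component from each; accept when both components accept. Equivalent product states are then merged.
An 8-state machine:
        0   1  
>  q0   q0  q1 
   q1   q0  q2 
   q2   q0  q3 
   q3   q0  q4 
 * q4   q5  q4 
 * q5   q6  q7 
   q6   q6  q7 
   q7   q5  q4 
(> = start, * = accepting)

start=q0 accept=q4,q5 q0-0->q0 q0-1->q1 q1-0->q0 q1-1->q2 q2-0->q0 q2-1->q3 q3-0->q0 q3-1->q4 q4-0->q5 q4-1->q4 q5-0->q6 q5-1->q7 q6-0->q6 q6-1->q7 q7-0->q5 q7-1->q4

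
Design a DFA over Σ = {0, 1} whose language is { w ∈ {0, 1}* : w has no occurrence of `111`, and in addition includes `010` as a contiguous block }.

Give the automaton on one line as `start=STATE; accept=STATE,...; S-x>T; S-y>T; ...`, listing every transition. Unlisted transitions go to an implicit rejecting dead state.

start=S0; accept=S5,S7,S8; S0-0>S1; S0-1>S2; S1-0>S1; S1-1>S3; S2-0>S1; S2-1>S4; S3-0>S5; S3-1>S4; S4-0>S1; S4-1>S6; S5-0>S5; S5-1>S7; S6-0>S6; S6-1>S6; S7-0>S5; S7-1>S8; S8-0>S5; S8-1>S6

Run two small machines in parallel and take their product. One (4 states) tracks partial matches of the forbidden pattern `111`; the other (4 states) tracks whether and how much of `010` has been seen. Each combined state is a pair, one component from each; accept when both components accept. Minimizing collapses redundant product states.
        0   1  
>  S0   S1  S2 
   S1   S1  S3 
   S2   S1  S4 
   S3   S5  S4 
   S4   S1  S6 
 * S5   S5  S7 
   S6   S6  S6 
 * S7   S5  S8 
 * S8   S5  S6 
(> = start, * = accepting)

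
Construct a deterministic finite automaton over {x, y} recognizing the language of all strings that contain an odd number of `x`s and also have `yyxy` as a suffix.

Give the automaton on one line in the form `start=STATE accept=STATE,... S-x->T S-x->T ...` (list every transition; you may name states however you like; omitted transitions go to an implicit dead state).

Run two small machines in parallel and take their product. The first has 2 states tracking the count of `x`s modulo 2; the second has 5 states tracking how much of the suffix `yyxy` has currently been matched. A product state is a pair (one from each), accepting exactly when both do.
10 states suffice.
        x   y  
>  S0   S1  S2 
   S1   S0  S3 
   S2   S1  S4 
   S3   S0  S5 
   S4   S6  S4 
   S5   S7  S5 
   S6   S0  S8 
   S7   S1  S9 
 * S8   S0  S5 
   S9   S1  S4 
(> = start, * = accepting)

start=S0 accept=S8 S0-x->S1 S0-y->S2 S1-x->S0 S1-y->S3 S2-x->S1 S2-y->S4 S3-x->S0 S3-y->S5 S4-x->S6 S4-y->S4 S5-x->S7 S5-y->S5 S6-x->S0 S6-y->S8 S7-x->S1 S7-y->S9 S8-x->S0 S8-y->S5 S9-x->S1 S9-y->S4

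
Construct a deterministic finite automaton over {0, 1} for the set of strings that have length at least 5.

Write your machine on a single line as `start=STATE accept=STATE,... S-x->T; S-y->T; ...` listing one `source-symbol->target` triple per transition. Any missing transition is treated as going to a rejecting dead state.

We only need to distinguish lengths 0, 1, …, 5, and '>5'. Chain s0 → s1 → s2 → s3 → s4 → s5 → s6 on every symbol, with s6 looping. Accepting states: {s5, s6}.
A 7-state machine:
        0   1  
>  s0   s1  s1 
   s1   s2  s2 
   s2   s3  s3 
   s3   s4  s4 
   s4   s5  s5 
 * s5   s6  s6 
 * s6   s6  s6 
(> = start, * = accepting)

start=s0; accept=s5,s6; s0-0->s1; s0-1->s1; s1-0->s2; s1-1->s2; s2-0->s3; s2-1->s3; s3-0->s4; s3-1->s4; s4-0->s5; s4-1->s5; s5-0->s6; s5-1->s6; s6-0->s6; s6-1->s6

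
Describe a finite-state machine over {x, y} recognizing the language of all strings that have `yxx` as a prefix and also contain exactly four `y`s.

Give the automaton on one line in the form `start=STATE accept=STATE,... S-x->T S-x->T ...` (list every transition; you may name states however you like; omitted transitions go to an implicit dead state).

start=A accept=H A-x->B A-y->C B-x->B B-y->B C-x->D C-y->B D-x->E D-y->B E-x->E E-y->F F-x->F F-y->G G-x->G G-y->H H-x->H H-y->B

Handle the two conditions separately and then intersect. One (5 states) tracks whether the input so far still matches the prefix `yxx`; the other (6 states) tracks the count of `y`s, saturating at 5. Each combined state is a pair, one component from each; accept when both components accept. Equivalent product states are then merged.
With 8 states:
       x  y 
>  A   B  C 
   B   B  B 
   C   D  B 
   D   E  B 
   E   E  F 
   F   F  G 
   G   G  H 
 * H   H  B 
(> = start, * = accepting)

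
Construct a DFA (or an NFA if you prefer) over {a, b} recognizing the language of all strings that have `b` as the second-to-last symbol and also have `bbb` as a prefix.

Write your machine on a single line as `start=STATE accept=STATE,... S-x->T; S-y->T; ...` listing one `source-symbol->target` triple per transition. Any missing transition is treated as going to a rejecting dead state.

start=q0; accept=q8,q9; q0-a->q1; q0-b->q2; q1-a->q3; q1-b->q4; q2-a->q5; q2-b->q6; q3-a->q3; q3-b->q4; q4-a->q5; q4-b->q7; q5-a->q3; q5-b->q4; q6-a->q5; q6-b->q8; q7-a->q5; q7-b->q7; q8-a->q9; q8-b->q8; q9-a->q10; q9-b->q11; q10-a->q10; q10-b->q11; q11-a->q9; q11-b->q8

Build one automaton per condition and run them in lockstep. The first has 7 states tracking the last 2 symbols read; the second has 5 states tracking whether the input so far still matches the prefix `bbb`. A product state is a pair (one from each), accepting exactly when both do.
          a    b  
>  q0     q1   q2 
   q1     q3   q4 
   q2     q5   q6 
   q3     q3   q4 
   q4     q5   q7 
   q5     q3   q4 
   q6     q5   q8 
   q7     q5   q7 
 * q8     q9   q8 
 * q9    q10  q11 
   q10   q10  q11 
   q11    q9   q8 
(> = start, * = accepting)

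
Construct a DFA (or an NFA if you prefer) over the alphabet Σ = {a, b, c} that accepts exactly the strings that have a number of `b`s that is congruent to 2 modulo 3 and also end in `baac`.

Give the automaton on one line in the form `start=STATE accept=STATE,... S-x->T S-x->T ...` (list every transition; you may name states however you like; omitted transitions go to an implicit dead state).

Handle the two conditions separately and then intersect. The first has 3 states tracking the count of `b`s modulo 3; the second has 5 states tracking how much of the suffix `baac` has currently been matched. A product state is a pair (one from each), accepting exactly when both do. Minimizing collapses redundant product states.
7 states suffice.
        a   b   c  
>  q0   q0  q1  q0 
   q1   q1  q2  q1 
   q2   q3  q0  q4 
   q3   q5  q0  q4 
   q4   q4  q0  q4 
   q5   q4  q0  q6 
 * q6   q4  q0  q4 
(> = start, * = accepting)

start=q0 accept=q6 q0-a->q0 q0-b->q1 q0-c->q0 q1-a->q1 q1-b->q2 q1-c->q1 q2-a->q3 q2-b->q0 q2-c->q4 q3-a->q5 q3-b->q0 q3-c->q4 q4-a->q4 q4-b->q0 q4-c->q4 q5-a->q4 q5-b->q0 q5-c->q6 q6-a->q4 q6-b->q0 q6-c->q4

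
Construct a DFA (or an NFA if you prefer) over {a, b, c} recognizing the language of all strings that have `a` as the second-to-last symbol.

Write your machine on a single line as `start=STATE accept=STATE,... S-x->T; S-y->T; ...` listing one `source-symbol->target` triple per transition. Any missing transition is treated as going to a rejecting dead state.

start=q0; accept=q4,q5,q6; q0-a->q1; q0-b->q2; q0-c->q3; q1-a->q4; q1-b->q5; q1-c->q6; q2-a->q7; q2-b->q8; q2-c->q9; q3-a->q10; q3-b->q11; q3-c->q12; q4-a->q4; q4-b->q5; q4-c->q6; q5-a->q7; q5-b->q8; q5-c->q9; q6-a->q10; q6-b->q11; q6-c->q12; q7-a->q4; q7-b->q5; q7-c->q6; q8-a->q7; q8-b->q8; q8-c->q9; q9-a->q10; q9-b->q11; q9-c->q12; q10-a->q4; q10-b->q5; q10-c->q6; q11-a->q7; q11-b->q8; q11-c->q9; q12-a->q10; q12-b->q11; q12-c->q12

Because acceptance depends on a position counted from the end, the machine has to buffer the most recent 2 symbols. Make each state the string of the last up-to-2 symbols read; on input `x` shift the window left and append `x`. Accept when the buffered window has length 2 and begins with `a`.
          a    b    c  
>  q0     q1   q2   q3 
   q1     q4   q5   q6 
   q2     q7   q8   q9 
   q3    q10  q11  q12 
 * q4     q4   q5   q6 
 * q5     q7   q8   q9 
 * q6    q10  q11  q12 
   q7     q4   q5   q6 
   q8     q7   q8   q9 
   q9    q10  q11  q12 
   q10    q4   q5   q6 
   q11    q7   q8   q9 
   q12   q10  q11  q12 
(> = start, * = accepting)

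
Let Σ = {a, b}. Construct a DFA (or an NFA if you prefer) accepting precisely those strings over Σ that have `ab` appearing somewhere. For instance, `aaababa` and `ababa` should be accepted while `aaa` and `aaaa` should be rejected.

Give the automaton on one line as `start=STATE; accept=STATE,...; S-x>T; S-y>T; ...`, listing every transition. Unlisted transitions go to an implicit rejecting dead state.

start=S0; accept=S2; S0-a>S1; S0-b>S0; S1-a>S1; S1-b>S2; S2-a>S2; S2-b>S2

States S0..S1 record the length of the longest prefix of `ab` that matches the current input suffix. Reaching S2 means `ab` has been seen, and we stay there forever. Accept from S2.
        a   b  
>  S0   S1  S0 
   S1   S1  S2 
 * S2   S2  S2 
(> = start, * = accepting)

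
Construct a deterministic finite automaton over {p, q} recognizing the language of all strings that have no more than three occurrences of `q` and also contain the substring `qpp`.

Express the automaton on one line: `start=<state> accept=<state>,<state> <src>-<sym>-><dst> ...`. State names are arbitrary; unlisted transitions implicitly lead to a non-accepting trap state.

Run two small machines in parallel and take their product. The first has 5 states tracking the count of `q`s, saturating at 4; the second has 4 states tracking whether and how much of `qpp` has been seen. A product state is a pair (one from each), accepting exactly when both do.
       p  q 
>  A   A  B 
   B   C  D 
   C   E  D 
   D   F  G 
 * E   E  H 
   F   H  G 
   G   I  J 
 * H   H  K 
   I   K  J 
   J   L  J 
 * K   K  M 
   L   M  J 
   M   M  M 
(> = start, * = accepting)

start=A accept=E,H,K A-p->A A-q->B B-p->C B-q->D C-p->E C-q->D D-p->F D-q->G E-p->E E-q->H F-p->H F-q->G G-p->I G-q->J H-p->H H-q->K I-p->K I-q->J J-p->L J-q->J K-p->K K-q->M L-p->M L-q->J M-p->M M-q->M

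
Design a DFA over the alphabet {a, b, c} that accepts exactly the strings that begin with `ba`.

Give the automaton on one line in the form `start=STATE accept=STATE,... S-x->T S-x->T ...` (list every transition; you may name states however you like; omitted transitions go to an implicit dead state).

start=S0 accept=S2 S0-a->S3 S0-b->S1 S0-c->S3 S1-a->S2 S1-b->S3 S1-c->S3 S2-a->S2 S2-b->S2 S2-c->S2 S3-a->S3 S3-b->S3 S3-c->S3

Check the first 2 symbols one by one: S0 through S1 record how many have matched `ba` so far; any wrong symbol goes to the dead state S3. After all 2 match we enter the accepting sink S2.
4 states suffice.
        a   b   c  
>  S0   S3  S1  S3 
   S1   S2  S3  S3 
 * S2   S2  S2  S2 
   S3   S3  S3  S3 
(> = start, * = accepting)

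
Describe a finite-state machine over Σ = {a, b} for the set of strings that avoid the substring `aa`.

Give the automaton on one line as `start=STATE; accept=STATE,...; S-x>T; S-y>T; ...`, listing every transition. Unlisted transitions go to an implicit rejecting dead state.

Track partial matches of the forbidden pattern `aa`. State q2 is a dead state reached once `aa` has occurred; every other state accepts. q0 means no part of `aa` is currently matched.
        a   b  
>* q0   q1  q0 
 * q1   q2  q0 
   q2   q2  q2 
(> = start, * = accepting)

start=q0; accept=q0,q1; q0-a>q1; q0-b>q0; q1-a>q2; q1-b>q0; q2-a>q2; q2-b>q2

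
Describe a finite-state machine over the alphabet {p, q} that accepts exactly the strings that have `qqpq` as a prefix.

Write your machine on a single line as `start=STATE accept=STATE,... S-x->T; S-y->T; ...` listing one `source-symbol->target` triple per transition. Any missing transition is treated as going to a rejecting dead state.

Check the first 4 symbols one by one: s0 through s3 record how many have matched `qqpq` so far; any wrong symbol goes to the dead state s5. After all 4 match we enter the accepting sink s4.
        p   q  
>  s0   s5  s1 
   s1   s5  s2 
   s2   s3  s5 
   s3   s5  s4 
 * s4   s4  s4 
   s5   s5  s5 
(> = start, * = accepting)

start=s0; accept=s4; s0-p->s5; s0-q->s1; s1-p->s5; s1-q->s2; s2-p->s3; s2-q->s5; s3-p->s5; s3-q->s4; s4-p->s4; s4-q->s4; s5-p->s5; s5-q->s5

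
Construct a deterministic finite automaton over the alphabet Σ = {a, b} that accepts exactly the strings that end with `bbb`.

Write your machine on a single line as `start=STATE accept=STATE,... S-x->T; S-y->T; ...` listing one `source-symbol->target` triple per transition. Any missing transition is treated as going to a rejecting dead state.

start=S0; accept=S3; S0-a->S0; S0-b->S1; S1-a->S0; S1-b->S2; S2-a->S0; S2-b->S3; S3-a->S0; S3-b->S3

Remember how much of `bbb` the current input suffix matches. State S0 means no match yet; S1 means the last symbol is `b`; S2 means the last 2 symbols are `bb`; S3 means the last 3 symbols are `bbb`. Only S3 accepts. On a mismatch, fall back to the longest proper suffix that is still a prefix of `bbb`.
A 4-state machine:
        a   b  
>  S0   S0  S1 
   S1   S0  S2 
   S2   S0  S3 
 * S3   S0  S3 
(> = start, * = accepting)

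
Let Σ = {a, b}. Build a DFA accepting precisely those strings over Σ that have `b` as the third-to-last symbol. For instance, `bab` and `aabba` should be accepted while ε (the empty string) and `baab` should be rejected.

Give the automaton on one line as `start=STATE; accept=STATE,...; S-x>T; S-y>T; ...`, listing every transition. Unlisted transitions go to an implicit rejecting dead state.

Because acceptance depends on a position counted from the end, the machine has to buffer the most recent 3 symbols. Make each state the string of the last up-to-3 symbols read; on input `x` shift the window left and append `x`. Accept when the buffered window has length 3 and begins with `b`.
          a    b  
>  S0     S1   S2 
   S1     S3   S4 
   S2     S5   S6 
   S3     S7   S8 
   S4     S9  S10 
   S5    S11  S12 
   S6    S13  S14 
   S7     S7   S8 
   S8     S9  S10 
   S9    S11  S12 
   S10   S13  S14 
 * S11    S7   S8 
 * S12    S9  S10 
 * S13   S11  S12 
 * S14   S13  S14 
(> = start, * = accepting)

start=S0; accept=S11,S12,S13,S14; S0-a>S1; S0-b>S2; S1-a>S3; S1-b>S4; S2-a>S5; S2-b>S6; S3-a>S7; S3-b>S8; S4-a>S9; S4-b>S10; S5-a>S11; S5-b>S12; S6-a>S13; S6-b>S14; S7-a>S7; S7-b>S8; S8-a>S9; S8-b>S10; S9-a>S11; S9-b>S12; S10-a>S13; S10-b>S14; S11-a>S7; S11-b>S8; S12-a>S9; S12-b>S10; S13-a>S11; S13-b>S12; S14-a>S13; S14-b>S14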